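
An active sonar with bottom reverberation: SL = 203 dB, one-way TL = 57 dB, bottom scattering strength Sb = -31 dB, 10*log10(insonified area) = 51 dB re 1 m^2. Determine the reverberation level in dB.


RL = SL - 2*TL + Sb + 10*log10(A) = 203 - 2*57 + (-31) + 51 = 109

109 dB


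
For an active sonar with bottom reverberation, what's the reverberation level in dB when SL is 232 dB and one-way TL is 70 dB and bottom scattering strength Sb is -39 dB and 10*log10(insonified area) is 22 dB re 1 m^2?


75 dB


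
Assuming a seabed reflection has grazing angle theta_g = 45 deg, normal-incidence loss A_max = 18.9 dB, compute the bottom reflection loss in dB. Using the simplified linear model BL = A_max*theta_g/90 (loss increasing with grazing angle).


BL = A_max * theta_g / 90 = 18.9 * 45 / 90 = 9.45

9.45 dB


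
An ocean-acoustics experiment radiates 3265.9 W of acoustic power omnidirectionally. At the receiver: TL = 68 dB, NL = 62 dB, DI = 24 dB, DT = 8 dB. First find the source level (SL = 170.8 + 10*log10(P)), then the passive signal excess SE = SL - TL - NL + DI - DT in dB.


Step 1: SL = 170.8 + 10*log10(3265.9) = 205.94 dB
Step 2: SE = SL - TL - NL + DI - DT = 205.94 - 68 - 62 + 24 - 8 = 91.94

91.94 dB


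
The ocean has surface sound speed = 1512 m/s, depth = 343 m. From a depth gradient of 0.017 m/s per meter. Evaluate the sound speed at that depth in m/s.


c = 1512 + 0.017 * 343 = 1517.831

1517.831 m/s


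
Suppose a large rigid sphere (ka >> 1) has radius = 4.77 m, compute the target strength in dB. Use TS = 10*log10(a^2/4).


7.55 dB


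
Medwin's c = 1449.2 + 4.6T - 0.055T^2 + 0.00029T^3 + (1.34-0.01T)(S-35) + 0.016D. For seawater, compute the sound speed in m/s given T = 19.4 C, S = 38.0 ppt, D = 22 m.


1523.65 m/s


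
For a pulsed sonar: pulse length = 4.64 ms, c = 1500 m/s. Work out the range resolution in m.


dR = c*tau/2 = 1500 * 4.64e-3 / 2 = 3.48

3.48 m


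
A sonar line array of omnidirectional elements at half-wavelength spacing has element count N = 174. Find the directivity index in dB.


DI = 10*log10(174) = 22.41

22.41 dB


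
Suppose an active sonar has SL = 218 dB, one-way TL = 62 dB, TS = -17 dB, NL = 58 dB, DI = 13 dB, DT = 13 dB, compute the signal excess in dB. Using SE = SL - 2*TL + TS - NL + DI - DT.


SE = SL - 2*TL + TS - NL + DI - DT = 218 - 2*62 + (-17) - 58 + 13 - 13 = 19

19 dB


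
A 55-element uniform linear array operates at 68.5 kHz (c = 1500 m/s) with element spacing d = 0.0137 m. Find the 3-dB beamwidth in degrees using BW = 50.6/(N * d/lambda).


Step 1: lambda = 1500/68500 = 0.0219 m
Step 2: d/lambda = 0.0137/0.0219 = 0.6256
Step 3: BW = 50.6/(N * d/lambda) = 50.6/(55 * 0.6256) = 1.47

1.47 deg


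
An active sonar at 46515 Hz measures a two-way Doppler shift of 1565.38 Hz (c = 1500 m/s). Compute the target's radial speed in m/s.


From fd = 2*f*v/c, v = c*fd/(2*f) = 1500 * 1565.38 / (2*46515) = 25.24

25.24 m/s


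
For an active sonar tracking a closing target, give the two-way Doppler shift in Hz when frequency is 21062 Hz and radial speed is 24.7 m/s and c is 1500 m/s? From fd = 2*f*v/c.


fd = 2*f*v/c = 2 * 21062 * 24.7 / 1500 = 693.64

693.64 Hz


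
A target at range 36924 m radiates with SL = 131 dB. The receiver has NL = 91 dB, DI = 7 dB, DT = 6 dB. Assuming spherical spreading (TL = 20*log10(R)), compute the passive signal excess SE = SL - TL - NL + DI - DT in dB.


Step 1: TL = 20*log10(36924) = 91.35 dB
Step 2: SE = 131 - 91.35 - 91 + 7 - 6 = -50.35

-50.35 dB


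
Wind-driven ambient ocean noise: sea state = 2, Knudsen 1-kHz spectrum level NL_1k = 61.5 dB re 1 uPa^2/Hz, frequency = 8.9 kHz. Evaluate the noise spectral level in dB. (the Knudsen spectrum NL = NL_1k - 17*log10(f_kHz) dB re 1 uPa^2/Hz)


NL = NL_1k - 17*log10(f_kHz) = 61.5 - 17*log10(8.9) = 61.5 - (16.14) = 45.36

45.36 dB


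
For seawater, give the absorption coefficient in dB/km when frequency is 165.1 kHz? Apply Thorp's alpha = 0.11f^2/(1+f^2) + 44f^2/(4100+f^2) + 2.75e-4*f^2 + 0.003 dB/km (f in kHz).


45.856 dB/km


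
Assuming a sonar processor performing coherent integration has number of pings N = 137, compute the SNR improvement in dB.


Gain = 10*log10(137) = 21.37

21.37 dB


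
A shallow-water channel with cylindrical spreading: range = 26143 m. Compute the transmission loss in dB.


TL = 10*log10(26143) = 44.17

44.17 dB


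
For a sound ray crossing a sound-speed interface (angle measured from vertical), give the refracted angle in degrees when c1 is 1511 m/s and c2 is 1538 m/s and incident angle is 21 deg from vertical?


sin(theta2) = (c2/c1)*sin(theta1) = (1538/1511)*sin(21 deg) = 0.36477
theta2 = arcsin(0.36477) = 21.39

21.39 deg


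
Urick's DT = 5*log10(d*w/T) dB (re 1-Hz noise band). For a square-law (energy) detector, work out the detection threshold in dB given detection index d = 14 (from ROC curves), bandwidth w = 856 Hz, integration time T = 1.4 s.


DT = 5*log10(d*w/T) = 5*log10(14 * 856 / 1.4) = 5*log10(8560.0) = 19.66

19.66 dB


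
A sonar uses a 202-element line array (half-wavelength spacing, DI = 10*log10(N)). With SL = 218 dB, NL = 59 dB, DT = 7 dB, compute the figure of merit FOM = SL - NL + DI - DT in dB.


175.05 dB


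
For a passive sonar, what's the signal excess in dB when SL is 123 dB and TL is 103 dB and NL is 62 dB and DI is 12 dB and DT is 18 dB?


SE = SL - TL - NL + DI - DT = 123 - 103 - 62 + 12 - 18 = -48

-48 dB


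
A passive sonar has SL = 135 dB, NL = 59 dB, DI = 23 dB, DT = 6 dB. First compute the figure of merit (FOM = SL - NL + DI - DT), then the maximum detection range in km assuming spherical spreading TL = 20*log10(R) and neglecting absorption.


Step 1: FOM = SL - NL + DI - DT = 135 - 59 + 23 - 6 = 93 dB
Step 2: at max range FOM = TL = 20*log10(R), so R = 10^(93/20) = 44668.36 m = 44.67 km

44.67 km


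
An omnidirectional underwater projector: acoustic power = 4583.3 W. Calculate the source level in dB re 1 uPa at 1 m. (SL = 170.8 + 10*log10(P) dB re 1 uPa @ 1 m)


SL = 170.8 + 10*log10(4583.3) = 170.8 + 36.61 = 207.41

207.41 dB


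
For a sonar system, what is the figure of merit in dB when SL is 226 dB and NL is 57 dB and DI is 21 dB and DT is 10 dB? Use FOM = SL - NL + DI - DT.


180 dB


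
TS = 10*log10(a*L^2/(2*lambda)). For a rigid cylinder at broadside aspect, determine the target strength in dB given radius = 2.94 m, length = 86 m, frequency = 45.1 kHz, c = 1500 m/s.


lambda = 1500/45100 = 0.03326 m
TS = 10*log10(2.94*86^2/(2*0.03326)) = 55.14

55.14 dB


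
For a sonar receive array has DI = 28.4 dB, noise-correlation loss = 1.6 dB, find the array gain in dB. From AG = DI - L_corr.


26.8 dB


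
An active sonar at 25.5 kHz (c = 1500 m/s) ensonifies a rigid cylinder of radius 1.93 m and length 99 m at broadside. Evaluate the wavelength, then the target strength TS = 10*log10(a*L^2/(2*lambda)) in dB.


Step 1: lambda = c/f = 1500/25500 = 0.05882 m
Step 2: TS = 10*log10(a*L^2/(2*lambda)) = 10*log10(1.93*99^2/(2*0.05882)) = 52.06

52.06 dB


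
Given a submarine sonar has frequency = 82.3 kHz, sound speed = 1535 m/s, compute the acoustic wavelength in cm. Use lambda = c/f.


lambda = c/f = 1535 / 82300 = 0.0187 m = 1.87 cm

1.87 cm


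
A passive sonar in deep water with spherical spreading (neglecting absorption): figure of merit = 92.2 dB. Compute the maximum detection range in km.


At max range FOM = TL, so 20*log10(R) = 92.2
R = 10^(92.2/20) = 40738.03 m = 40.74 km

40.74 km


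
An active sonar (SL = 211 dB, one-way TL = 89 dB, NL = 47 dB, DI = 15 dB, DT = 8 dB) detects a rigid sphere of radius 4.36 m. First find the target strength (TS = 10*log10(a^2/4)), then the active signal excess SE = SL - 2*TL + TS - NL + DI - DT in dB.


Step 1: TS = 10*log10(4.36^2/4) = 6.77 dB
Step 2: SE = SL - 2*TL + TS - NL + DI - DT = 211 - 2*89 + (6.77) - 47 + 15 - 8 = -0.23

-0.23 dB


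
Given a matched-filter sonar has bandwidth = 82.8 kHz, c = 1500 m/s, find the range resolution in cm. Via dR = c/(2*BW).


dR = c/(2*BW) = 1500 / (2 * 82.8e3) = 0.0091 m = 0.91 cm

0.91 cm


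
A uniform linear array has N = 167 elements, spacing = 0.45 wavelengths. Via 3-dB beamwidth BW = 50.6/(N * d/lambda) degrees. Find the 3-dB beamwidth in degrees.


BW = 50.6 / (167 * 0.45) = 50.6 / 75.15 = 0.67

0.67 deg


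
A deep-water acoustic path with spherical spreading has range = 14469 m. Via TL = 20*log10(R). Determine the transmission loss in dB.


TL = 20*log10(14469) = 83.21

83.21 dB


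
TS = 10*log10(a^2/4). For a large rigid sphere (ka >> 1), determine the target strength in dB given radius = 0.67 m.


-9.5 dB


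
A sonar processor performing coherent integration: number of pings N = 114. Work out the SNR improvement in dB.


20.57 dB


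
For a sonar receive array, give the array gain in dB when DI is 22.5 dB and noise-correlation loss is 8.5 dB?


AG = DI - L_corr = 22.5 - 8.5 = 14.0

14.0 dB


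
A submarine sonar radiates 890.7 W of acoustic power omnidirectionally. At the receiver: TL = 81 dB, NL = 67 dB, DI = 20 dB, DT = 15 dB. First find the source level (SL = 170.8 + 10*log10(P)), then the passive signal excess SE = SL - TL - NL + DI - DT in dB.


Step 1: SL = 170.8 + 10*log10(890.7) = 200.3 dB
Step 2: SE = SL - TL - NL + DI - DT = 200.3 - 81 - 67 + 20 - 15 = 57.3

57.3 dB


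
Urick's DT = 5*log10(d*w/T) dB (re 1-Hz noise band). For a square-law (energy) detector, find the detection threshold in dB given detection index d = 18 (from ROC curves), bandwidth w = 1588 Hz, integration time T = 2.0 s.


20.78 dB


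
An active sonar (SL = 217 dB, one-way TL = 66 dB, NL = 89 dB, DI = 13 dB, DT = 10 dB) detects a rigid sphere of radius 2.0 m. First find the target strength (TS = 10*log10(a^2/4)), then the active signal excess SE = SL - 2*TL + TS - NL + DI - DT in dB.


Step 1: TS = 10*log10(2.0^2/4) = 0.0 dB
Step 2: SE = SL - 2*TL + TS - NL + DI - DT = 217 - 2*66 + (0.0) - 89 + 13 - 10 = -1.0

-1.0 dB


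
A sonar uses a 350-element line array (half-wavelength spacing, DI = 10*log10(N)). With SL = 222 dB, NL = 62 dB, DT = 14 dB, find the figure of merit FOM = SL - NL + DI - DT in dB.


171.44 dB


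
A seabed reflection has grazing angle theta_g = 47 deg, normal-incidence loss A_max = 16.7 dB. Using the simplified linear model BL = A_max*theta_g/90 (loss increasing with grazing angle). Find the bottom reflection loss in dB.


BL = A_max * theta_g / 90 = 16.7 * 47 / 90 = 8.72

8.72 dB


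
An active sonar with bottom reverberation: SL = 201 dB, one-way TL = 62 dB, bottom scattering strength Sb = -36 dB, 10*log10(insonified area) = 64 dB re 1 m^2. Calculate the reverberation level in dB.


105 dB


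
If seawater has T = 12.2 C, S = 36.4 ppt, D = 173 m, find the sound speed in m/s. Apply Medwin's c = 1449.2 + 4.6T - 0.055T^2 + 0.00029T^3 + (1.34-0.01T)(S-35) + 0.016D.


1502.13 m/s


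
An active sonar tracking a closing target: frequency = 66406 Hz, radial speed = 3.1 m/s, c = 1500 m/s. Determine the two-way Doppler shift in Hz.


fd = 2*f*v/c = 2 * 66406 * 3.1 / 1500 = 274.48

274.48 Hz


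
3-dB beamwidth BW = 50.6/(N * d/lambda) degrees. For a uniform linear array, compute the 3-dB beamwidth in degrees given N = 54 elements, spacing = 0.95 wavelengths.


BW = 50.6 / (54 * 0.95) = 50.6 / 51.3 = 0.99

0.99 deg


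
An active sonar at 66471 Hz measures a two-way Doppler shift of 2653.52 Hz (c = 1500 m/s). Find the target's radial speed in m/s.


From fd = 2*f*v/c, v = c*fd/(2*f) = 1500 * 2653.52 / (2*66471) = 29.94

29.94 m/s


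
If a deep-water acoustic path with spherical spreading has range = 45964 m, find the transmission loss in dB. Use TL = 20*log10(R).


TL = 20*log10(45964) = 93.25

93.25 dB


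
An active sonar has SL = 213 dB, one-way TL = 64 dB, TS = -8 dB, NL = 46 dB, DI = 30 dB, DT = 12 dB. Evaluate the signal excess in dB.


SE = SL - 2*TL + TS - NL + DI - DT = 213 - 2*64 + (-8) - 46 + 30 - 12 = 49

49 dB


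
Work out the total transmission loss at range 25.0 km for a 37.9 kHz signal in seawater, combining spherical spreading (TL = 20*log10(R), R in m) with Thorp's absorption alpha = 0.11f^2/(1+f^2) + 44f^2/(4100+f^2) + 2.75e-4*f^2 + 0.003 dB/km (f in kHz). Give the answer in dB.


Step 1 (Thorp): alpha = 0.11*1436.41/(1+1436.41) + 44*1436.41/(4100+1436.41) + 2.75e-4*1436.41 + 0.003 = 11.9236 dB/km
Step 2: TL_spread = 20*log10(25000) = 87.96 dB
Step 3: TL_abs = alpha*R = 11.9236 * 25.0 = 298.09 dB
Step 4: TL_total = 87.96 + 298.09 = 386.05

386.05 dB


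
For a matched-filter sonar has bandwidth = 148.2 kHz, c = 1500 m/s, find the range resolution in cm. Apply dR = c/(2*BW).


dR = c/(2*BW) = 1500 / (2 * 148.2e3) = 0.0051 m = 0.51 cm

0.51 cm


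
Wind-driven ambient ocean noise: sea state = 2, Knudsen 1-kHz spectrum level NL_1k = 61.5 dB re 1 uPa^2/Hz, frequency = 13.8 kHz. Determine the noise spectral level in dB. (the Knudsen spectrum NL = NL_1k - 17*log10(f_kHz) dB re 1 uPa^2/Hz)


NL = NL_1k - 17*log10(f_kHz) = 61.5 - 17*log10(13.8) = 61.5 - (19.38) = 42.12

42.12 dB


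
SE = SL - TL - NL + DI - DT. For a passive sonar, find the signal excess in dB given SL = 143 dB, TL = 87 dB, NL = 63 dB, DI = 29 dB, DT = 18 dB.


4 dB


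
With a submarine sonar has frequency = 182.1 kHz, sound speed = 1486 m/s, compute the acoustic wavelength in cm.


0.82 cm


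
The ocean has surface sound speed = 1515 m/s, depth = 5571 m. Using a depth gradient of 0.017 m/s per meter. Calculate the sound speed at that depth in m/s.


c = 1515 + 0.017 * 5571 = 1609.707

1609.707 m/s


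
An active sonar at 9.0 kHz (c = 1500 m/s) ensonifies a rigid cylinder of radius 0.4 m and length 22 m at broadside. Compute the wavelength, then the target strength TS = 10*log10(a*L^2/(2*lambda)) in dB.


Step 1: lambda = c/f = 1500/9000 = 0.16667 m
Step 2: TS = 10*log10(a*L^2/(2*lambda)) = 10*log10(0.4*22^2/(2*0.16667)) = 27.64

27.64 dB


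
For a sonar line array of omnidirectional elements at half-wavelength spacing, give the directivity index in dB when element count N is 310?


DI = 10*log10(310) = 24.91

24.91 dB


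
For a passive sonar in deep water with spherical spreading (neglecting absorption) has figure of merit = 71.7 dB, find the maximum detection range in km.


At max range FOM = TL, so 20*log10(R) = 71.7
R = 10^(71.7/20) = 3845.92 m = 3.85 km

3.85 km


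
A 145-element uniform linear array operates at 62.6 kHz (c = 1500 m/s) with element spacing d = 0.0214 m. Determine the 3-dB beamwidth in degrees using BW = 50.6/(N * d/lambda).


0.39 deg


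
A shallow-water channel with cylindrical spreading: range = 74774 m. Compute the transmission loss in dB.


TL = 10*log10(74774) = 48.74

48.74 dB


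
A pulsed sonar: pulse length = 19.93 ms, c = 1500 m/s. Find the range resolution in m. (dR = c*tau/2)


14.9475 m


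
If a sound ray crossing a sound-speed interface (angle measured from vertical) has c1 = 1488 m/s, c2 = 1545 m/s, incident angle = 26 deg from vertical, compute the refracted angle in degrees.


27.08 deg


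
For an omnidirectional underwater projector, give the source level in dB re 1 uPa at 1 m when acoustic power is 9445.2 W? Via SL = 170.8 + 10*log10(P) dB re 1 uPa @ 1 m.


210.55 dB


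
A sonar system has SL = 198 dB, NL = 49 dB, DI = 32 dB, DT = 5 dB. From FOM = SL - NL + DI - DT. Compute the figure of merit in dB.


FOM = SL - NL + DI - DT = 198 - 49 + 32 - 5 = 176

176 dB


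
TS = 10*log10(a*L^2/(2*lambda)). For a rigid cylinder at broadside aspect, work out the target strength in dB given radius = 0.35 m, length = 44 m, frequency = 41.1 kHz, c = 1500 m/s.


39.68 dB


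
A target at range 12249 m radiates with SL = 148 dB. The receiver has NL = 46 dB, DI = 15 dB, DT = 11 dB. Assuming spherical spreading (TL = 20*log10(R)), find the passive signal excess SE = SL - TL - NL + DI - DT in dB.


Step 1: TL = 20*log10(12249) = 81.76 dB
Step 2: SE = 148 - 81.76 - 46 + 15 - 11 = 24.24

24.24 dB


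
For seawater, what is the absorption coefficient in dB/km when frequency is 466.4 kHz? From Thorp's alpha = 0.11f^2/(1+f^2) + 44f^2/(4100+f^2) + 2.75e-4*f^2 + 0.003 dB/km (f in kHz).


f^2 = 217528.96
alpha = 0.11*217528.96/(1+217528.96) + 44*217528.96/(4100+217528.96) + 2.75e-4*217528.96 + 0.003 = 103.119

103.119 dB/km


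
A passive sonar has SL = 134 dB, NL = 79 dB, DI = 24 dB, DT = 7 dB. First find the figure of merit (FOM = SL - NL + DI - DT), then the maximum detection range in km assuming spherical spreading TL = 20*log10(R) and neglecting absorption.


Step 1: FOM = SL - NL + DI - DT = 134 - 79 + 24 - 7 = 72 dB
Step 2: at max range FOM = TL = 20*log10(R), so R = 10^(72/20) = 3981.07 m = 3.98 km

3.98 km


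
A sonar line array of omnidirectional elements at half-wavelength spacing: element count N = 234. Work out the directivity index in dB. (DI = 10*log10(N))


23.69 dB


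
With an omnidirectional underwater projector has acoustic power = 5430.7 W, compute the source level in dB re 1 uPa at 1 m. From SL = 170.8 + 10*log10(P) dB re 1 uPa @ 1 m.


SL = 170.8 + 10*log10(5430.7) = 170.8 + 37.35 = 208.15

208.15 dB


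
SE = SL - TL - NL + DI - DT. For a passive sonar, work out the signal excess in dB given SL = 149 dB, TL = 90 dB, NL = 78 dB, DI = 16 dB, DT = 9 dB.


-12 dB


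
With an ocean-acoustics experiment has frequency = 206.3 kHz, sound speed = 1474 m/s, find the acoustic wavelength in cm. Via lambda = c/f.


0.71 cm


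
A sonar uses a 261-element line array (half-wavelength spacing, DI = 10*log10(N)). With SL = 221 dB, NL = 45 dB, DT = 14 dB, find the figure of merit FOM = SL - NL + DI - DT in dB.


Step 1: DI = 10*log10(261) = 24.17 dB
Step 2: FOM = SL - NL + DI - DT = 221 - 45 + 24.17 - 14 = 186.17

186.17 dB


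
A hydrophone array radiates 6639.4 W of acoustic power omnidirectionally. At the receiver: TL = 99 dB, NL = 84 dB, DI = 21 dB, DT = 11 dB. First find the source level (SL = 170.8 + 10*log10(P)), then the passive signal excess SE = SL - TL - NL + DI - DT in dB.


Step 1: SL = 170.8 + 10*log10(6639.4) = 209.02 dB
Step 2: SE = SL - TL - NL + DI - DT = 209.02 - 99 - 84 + 21 - 11 = 36.02

36.02 dB


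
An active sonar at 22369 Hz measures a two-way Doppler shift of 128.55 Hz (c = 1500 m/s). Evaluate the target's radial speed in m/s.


4.31 m/s


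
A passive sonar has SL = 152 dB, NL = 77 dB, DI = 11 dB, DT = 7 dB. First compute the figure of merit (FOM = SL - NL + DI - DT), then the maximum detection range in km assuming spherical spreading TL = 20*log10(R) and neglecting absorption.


Step 1: FOM = SL - NL + DI - DT = 152 - 77 + 11 - 7 = 79 dB
Step 2: at max range FOM = TL = 20*log10(R), so R = 10^(79/20) = 8912.51 m = 8.91 km

8.91 km


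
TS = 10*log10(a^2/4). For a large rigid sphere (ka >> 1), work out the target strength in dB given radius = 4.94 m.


TS = 10*log10(4.94^2 / 4) = 10*log10(6.1009) = 7.85

7.85 dB


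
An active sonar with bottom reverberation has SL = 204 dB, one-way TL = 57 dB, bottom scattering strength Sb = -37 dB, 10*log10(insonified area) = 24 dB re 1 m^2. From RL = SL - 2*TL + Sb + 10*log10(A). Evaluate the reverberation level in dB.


RL = SL - 2*TL + Sb + 10*log10(A) = 204 - 2*57 + (-37) + 24 = 77

77 dB


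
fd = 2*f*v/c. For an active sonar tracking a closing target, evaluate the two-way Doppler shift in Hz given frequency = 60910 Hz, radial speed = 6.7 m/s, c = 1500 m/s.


fd = 2*f*v/c = 2 * 60910 * 6.7 / 1500 = 544.13

544.13 Hz


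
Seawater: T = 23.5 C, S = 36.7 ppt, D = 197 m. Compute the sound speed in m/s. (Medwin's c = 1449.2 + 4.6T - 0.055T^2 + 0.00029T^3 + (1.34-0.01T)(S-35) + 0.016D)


1535.72 m/s


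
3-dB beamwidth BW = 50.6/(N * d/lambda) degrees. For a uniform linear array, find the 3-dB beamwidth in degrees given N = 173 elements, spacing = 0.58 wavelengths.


BW = 50.6 / (173 * 0.58) = 50.6 / 100.34 = 0.5

0.5 deg


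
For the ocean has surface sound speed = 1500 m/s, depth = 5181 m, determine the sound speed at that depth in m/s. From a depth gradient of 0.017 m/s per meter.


c = 1500 + 0.017 * 5181 = 1588.077

1588.077 m/s


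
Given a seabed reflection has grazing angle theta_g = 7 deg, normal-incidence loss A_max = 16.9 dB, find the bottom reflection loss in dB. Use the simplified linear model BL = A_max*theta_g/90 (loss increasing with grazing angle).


BL = A_max * theta_g / 90 = 16.9 * 7 / 90 = 1.31

1.31 dB


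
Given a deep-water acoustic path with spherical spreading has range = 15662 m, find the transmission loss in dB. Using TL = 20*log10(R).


TL = 20*log10(15662) = 83.9

83.9 dB


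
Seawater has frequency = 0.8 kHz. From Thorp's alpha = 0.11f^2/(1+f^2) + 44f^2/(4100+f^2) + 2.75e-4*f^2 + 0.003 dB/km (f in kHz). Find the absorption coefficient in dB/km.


0.053 dB/km


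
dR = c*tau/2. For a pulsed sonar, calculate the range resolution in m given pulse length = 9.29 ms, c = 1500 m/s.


dR = c*tau/2 = 1500 * 9.29e-3 / 2 = 6.9675

6.9675 m


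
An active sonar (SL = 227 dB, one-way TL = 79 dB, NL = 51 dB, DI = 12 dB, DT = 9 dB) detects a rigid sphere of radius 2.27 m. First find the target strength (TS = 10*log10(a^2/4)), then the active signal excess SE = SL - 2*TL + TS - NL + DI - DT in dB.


Step 1: TS = 10*log10(2.27^2/4) = 1.1 dB
Step 2: SE = SL - 2*TL + TS - NL + DI - DT = 227 - 2*79 + (1.1) - 51 + 12 - 9 = 22.1

22.1 dB


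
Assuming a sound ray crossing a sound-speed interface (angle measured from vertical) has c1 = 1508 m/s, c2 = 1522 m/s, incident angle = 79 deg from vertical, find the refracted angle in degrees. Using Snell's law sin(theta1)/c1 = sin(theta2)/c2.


sin(theta2) = (c2/c1)*sin(theta1) = (1522/1508)*sin(79 deg) = 0.99074
theta2 = arcsin(0.99074) = 82.2

82.2 deg


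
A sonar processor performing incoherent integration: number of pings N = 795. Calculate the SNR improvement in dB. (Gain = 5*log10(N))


Gain = 5*log10(795) = 14.5

14.5 dB


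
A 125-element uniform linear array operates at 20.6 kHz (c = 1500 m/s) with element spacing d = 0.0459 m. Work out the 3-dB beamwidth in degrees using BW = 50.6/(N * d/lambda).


Step 1: lambda = 1500/20600 = 0.07282 m
Step 2: d/lambda = 0.0459/0.07282 = 0.6303
Step 3: BW = 50.6/(N * d/lambda) = 50.6/(125 * 0.6303) = 0.64

0.64 deg


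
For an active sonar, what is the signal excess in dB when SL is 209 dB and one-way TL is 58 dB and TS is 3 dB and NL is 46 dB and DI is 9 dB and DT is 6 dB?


53 dB


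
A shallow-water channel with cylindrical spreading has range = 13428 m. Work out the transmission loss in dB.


41.28 dB


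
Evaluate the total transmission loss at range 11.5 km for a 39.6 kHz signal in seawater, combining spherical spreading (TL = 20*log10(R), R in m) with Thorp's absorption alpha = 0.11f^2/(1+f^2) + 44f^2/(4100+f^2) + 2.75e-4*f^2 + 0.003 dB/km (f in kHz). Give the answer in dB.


Step 1 (Thorp): alpha = 0.11*1568.16/(1+1568.16) + 44*1568.16/(4100+1568.16) + 2.75e-4*1568.16 + 0.003 = 12.7173 dB/km
Step 2: TL_spread = 20*log10(11500) = 81.21 dB
Step 3: TL_abs = alpha*R = 12.7173 * 11.5 = 146.25 dB
Step 4: TL_total = 81.21 + 146.25 = 227.46

227.46 dB


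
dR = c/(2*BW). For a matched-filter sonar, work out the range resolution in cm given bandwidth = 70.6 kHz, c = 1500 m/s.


dR = c/(2*BW) = 1500 / (2 * 70.6e3) = 0.0106 m = 1.06 cm

1.06 cm


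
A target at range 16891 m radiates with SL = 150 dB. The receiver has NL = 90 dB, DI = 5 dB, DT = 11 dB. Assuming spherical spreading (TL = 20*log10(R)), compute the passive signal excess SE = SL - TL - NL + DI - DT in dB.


-30.55 dB


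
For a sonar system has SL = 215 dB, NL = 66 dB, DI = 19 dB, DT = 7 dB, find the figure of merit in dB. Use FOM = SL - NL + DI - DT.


FOM = SL - NL + DI - DT = 215 - 66 + 19 - 7 = 161

161 dB


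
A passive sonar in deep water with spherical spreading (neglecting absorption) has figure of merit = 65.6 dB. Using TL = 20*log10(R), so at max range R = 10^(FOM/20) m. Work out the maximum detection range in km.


1.91 km


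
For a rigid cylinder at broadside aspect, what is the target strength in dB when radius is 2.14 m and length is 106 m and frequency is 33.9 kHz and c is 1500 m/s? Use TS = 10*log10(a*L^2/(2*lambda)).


54.34 dB


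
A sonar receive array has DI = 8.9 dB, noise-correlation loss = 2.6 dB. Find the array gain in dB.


6.3 dB


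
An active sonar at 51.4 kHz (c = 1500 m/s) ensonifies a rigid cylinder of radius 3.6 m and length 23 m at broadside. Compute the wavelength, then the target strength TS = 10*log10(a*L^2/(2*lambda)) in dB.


Step 1: lambda = c/f = 1500/51400 = 0.02918 m
Step 2: TS = 10*log10(a*L^2/(2*lambda)) = 10*log10(3.6*23^2/(2*0.02918)) = 45.14

45.14 dB


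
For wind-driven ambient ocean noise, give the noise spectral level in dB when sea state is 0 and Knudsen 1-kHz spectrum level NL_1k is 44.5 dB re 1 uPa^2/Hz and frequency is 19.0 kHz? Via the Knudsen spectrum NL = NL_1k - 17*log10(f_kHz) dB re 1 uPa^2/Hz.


NL = NL_1k - 17*log10(f_kHz) = 44.5 - 17*log10(19.0) = 44.5 - (21.74) = 22.76

22.76 dB


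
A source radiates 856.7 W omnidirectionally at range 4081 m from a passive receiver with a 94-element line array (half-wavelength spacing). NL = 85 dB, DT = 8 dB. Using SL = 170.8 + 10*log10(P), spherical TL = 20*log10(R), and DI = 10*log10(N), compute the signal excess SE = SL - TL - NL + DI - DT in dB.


Step 1: SL = 170.8 + 10*log10(856.7) = 200.13 dB
Step 2: TL = 20*log10(4081) = 72.22 dB
Step 3: DI = 10*log10(94) = 19.73 dB
Step 4: SE = SL - TL - NL + DI - DT = 200.13 - 72.22 - 85 + 19.73 - 8 = 54.64

54.64 dB


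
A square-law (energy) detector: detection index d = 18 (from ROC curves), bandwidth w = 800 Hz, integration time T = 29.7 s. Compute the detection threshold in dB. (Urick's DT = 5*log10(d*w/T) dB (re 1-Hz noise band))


DT = 5*log10(d*w/T) = 5*log10(18 * 800 / 29.7) = 5*log10(484.85) = 13.43

13.43 dB


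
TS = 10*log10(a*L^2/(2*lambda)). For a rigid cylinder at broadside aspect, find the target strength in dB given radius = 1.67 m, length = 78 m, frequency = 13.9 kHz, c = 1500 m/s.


46.73 dB


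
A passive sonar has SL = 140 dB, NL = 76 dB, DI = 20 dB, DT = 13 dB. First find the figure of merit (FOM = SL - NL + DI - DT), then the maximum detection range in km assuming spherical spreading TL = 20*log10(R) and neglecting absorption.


Step 1: FOM = SL - NL + DI - DT = 140 - 76 + 20 - 13 = 71 dB
Step 2: at max range FOM = TL = 20*log10(R), so R = 10^(71/20) = 3548.13 m = 3.55 km

3.55 km


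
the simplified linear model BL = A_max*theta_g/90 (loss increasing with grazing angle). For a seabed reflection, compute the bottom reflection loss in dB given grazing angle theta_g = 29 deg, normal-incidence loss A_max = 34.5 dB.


BL = A_max * theta_g / 90 = 34.5 * 29 / 90 = 11.12

11.12 dB


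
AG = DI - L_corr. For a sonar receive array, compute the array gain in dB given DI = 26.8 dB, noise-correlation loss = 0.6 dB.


26.2 dB


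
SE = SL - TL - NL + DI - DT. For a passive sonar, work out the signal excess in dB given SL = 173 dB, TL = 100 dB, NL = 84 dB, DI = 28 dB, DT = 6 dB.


SE = SL - TL - NL + DI - DT = 173 - 100 - 84 + 28 - 6 = 11

11 dB


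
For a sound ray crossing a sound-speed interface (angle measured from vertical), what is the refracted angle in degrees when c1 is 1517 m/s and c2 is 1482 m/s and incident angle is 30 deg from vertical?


29.24 deg


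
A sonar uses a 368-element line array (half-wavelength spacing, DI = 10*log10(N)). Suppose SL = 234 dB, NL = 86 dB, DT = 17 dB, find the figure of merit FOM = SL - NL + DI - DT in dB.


Step 1: DI = 10*log10(368) = 25.66 dB
Step 2: FOM = SL - NL + DI - DT = 234 - 86 + 25.66 - 17 = 156.66

156.66 dB


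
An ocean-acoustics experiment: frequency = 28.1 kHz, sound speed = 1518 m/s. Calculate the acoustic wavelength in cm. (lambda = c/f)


lambda = c/f = 1518 / 28100 = 0.054 m = 5.4 cm

5.4 cm


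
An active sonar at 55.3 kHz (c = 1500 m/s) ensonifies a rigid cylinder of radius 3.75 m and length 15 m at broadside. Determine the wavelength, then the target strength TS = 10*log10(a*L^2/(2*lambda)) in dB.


Step 1: lambda = c/f = 1500/55300 = 0.02712 m
Step 2: TS = 10*log10(a*L^2/(2*lambda)) = 10*log10(3.75*15^2/(2*0.02712)) = 41.92

41.92 dB


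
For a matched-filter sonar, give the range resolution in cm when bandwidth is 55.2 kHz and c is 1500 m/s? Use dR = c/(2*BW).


dR = c/(2*BW) = 1500 / (2 * 55.2e3) = 0.0136 m = 1.36 cm

1.36 cm


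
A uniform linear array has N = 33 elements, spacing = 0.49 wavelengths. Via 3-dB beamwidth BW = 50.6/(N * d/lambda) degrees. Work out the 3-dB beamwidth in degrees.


BW = 50.6 / (33 * 0.49) = 50.6 / 16.17 = 3.13

3.13 deg


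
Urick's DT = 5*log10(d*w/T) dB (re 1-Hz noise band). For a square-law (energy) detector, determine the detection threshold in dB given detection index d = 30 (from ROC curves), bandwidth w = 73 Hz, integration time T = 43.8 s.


DT = 5*log10(d*w/T) = 5*log10(30 * 73 / 43.8) = 5*log10(50.0) = 8.49

8.49 dB


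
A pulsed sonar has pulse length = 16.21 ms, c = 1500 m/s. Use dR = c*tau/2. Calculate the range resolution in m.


12.1575 m


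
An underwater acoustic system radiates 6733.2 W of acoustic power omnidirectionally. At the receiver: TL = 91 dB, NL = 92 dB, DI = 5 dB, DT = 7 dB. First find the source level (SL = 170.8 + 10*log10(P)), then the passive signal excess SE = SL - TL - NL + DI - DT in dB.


Step 1: SL = 170.8 + 10*log10(6733.2) = 209.08 dB
Step 2: SE = SL - TL - NL + DI - DT = 209.08 - 91 - 92 + 5 - 7 = 24.08

24.08 dB


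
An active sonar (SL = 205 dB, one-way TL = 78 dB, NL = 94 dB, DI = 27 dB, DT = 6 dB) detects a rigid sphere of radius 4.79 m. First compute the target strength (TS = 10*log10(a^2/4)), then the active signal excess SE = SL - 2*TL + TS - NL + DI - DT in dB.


Step 1: TS = 10*log10(4.79^2/4) = 7.59 dB
Step 2: SE = SL - 2*TL + TS - NL + DI - DT = 205 - 2*78 + (7.59) - 94 + 27 - 6 = -16.41

-16.41 dB


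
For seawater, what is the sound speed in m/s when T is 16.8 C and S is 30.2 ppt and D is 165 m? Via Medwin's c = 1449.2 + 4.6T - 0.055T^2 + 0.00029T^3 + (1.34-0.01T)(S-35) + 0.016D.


1509.35 m/s


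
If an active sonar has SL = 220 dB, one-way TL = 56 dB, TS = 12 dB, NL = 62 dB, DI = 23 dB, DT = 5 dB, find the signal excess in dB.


76 dB


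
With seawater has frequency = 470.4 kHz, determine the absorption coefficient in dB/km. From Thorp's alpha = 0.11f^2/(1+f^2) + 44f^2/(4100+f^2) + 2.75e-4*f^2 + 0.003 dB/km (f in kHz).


104.164 dB/km


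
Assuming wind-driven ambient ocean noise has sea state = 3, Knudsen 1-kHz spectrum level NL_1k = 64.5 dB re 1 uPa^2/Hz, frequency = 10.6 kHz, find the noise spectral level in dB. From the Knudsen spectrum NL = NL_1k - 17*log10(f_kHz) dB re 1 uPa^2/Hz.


47.07 dB


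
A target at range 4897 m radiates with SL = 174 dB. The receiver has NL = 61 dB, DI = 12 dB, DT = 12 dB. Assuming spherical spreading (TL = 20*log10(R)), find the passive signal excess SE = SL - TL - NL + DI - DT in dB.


Step 1: TL = 20*log10(4897) = 73.8 dB
Step 2: SE = 174 - 73.8 - 61 + 12 - 12 = 39.2

39.2 dB


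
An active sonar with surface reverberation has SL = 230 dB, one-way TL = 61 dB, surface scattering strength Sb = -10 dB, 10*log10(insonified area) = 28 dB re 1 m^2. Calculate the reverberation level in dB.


RL = SL - 2*TL + Sb + 10*log10(A) = 230 - 2*61 + (-10) + 28 = 126

126 dB


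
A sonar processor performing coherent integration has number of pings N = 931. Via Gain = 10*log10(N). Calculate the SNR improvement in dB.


Gain = 10*log10(931) = 29.69

29.69 dB


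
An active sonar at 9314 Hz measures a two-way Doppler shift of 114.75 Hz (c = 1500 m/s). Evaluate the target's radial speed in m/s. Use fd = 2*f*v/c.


From fd = 2*f*v/c, v = c*fd/(2*f) = 1500 * 114.75 / (2*9314) = 9.24

9.24 m/s


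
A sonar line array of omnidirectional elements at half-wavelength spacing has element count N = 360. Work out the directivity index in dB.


DI = 10*log10(360) = 25.56

25.56 dB


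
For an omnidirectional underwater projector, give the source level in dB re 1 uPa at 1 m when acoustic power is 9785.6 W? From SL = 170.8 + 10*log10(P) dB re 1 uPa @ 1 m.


210.71 dB


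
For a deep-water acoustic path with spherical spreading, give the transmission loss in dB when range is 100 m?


TL = 20*log10(100) = 40.0

40.0 dB


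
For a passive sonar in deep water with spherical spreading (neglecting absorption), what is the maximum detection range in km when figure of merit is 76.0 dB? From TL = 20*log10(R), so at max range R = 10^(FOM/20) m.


At max range FOM = TL, so 20*log10(R) = 76.0
R = 10^(76.0/20) = 6309.57 m = 6.31 km

6.31 km


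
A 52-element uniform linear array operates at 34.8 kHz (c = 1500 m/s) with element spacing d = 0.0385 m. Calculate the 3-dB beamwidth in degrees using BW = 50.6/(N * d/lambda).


Step 1: lambda = 1500/34800 = 0.0431 m
Step 2: d/lambda = 0.0385/0.0431 = 0.8933
Step 3: BW = 50.6/(N * d/lambda) = 50.6/(52 * 0.8933) = 1.09

1.09 deg


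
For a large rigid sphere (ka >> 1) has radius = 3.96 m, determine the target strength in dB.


TS = 10*log10(3.96^2 / 4) = 10*log10(3.9204) = 5.93

5.93 dB


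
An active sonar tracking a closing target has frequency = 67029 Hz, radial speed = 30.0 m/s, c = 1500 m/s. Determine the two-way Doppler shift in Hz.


fd = 2*f*v/c = 2 * 67029 * 30.0 / 1500 = 2681.16

2681.16 Hz


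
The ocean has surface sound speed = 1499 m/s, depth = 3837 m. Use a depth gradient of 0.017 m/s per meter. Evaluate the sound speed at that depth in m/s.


c = 1499 + 0.017 * 3837 = 1564.229

1564.229 m/s


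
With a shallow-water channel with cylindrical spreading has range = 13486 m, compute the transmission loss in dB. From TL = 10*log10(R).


41.3 dB


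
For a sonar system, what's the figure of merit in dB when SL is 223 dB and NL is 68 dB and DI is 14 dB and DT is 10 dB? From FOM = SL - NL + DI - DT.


FOM = SL - NL + DI - DT = 223 - 68 + 14 - 10 = 159

159 dB


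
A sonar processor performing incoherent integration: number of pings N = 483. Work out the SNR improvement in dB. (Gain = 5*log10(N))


Gain = 5*log10(483) = 13.42

13.42 dB


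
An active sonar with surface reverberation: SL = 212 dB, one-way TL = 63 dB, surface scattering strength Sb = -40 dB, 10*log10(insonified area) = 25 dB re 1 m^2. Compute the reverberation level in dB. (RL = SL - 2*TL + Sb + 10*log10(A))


71 dB


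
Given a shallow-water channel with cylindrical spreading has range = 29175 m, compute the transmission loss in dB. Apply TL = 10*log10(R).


TL = 10*log10(29175) = 44.65

44.65 dB


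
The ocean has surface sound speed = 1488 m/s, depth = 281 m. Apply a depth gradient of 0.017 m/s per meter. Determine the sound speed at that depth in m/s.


c = 1488 + 0.017 * 281 = 1492.777

1492.777 m/s


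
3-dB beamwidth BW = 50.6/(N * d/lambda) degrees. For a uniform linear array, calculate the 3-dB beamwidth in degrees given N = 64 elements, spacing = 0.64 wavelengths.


1.24 deg


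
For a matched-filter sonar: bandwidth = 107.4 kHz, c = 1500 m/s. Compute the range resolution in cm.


0.7 cm


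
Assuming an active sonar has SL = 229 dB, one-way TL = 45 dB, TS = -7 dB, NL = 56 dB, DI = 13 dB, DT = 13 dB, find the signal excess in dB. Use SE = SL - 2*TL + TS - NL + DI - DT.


SE = SL - 2*TL + TS - NL + DI - DT = 229 - 2*45 + (-7) - 56 + 13 - 13 = 76

76 dB


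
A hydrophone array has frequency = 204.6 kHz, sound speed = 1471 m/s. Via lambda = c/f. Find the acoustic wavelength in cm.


lambda = c/f = 1471 / 204600 = 0.0072 m = 0.72 cm

0.72 cm


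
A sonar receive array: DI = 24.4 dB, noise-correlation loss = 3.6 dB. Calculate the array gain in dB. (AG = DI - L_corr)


AG = DI - L_corr = 24.4 - 3.6 = 20.8

20.8 dB


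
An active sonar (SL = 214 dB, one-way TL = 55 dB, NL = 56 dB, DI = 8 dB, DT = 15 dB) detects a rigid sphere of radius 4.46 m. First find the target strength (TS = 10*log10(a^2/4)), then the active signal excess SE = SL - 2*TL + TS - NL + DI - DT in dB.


Step 1: TS = 10*log10(4.46^2/4) = 6.97 dB
Step 2: SE = SL - 2*TL + TS - NL + DI - DT = 214 - 2*55 + (6.97) - 56 + 8 - 15 = 47.97

47.97 dB


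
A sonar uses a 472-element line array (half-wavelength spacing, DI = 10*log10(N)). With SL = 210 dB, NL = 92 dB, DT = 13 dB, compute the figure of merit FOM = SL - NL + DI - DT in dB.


Step 1: DI = 10*log10(472) = 26.74 dB
Step 2: FOM = SL - NL + DI - DT = 210 - 92 + 26.74 - 13 = 131.74

131.74 dB


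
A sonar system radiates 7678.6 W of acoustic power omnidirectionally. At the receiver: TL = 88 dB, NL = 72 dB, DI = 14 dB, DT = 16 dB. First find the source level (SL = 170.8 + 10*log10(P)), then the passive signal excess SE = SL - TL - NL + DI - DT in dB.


Step 1: SL = 170.8 + 10*log10(7678.6) = 209.65 dB
Step 2: SE = SL - TL - NL + DI - DT = 209.65 - 88 - 72 + 14 - 16 = 47.65

47.65 dB


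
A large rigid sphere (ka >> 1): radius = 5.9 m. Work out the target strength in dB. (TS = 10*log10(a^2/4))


TS = 10*log10(5.9^2 / 4) = 10*log10(8.7025) = 9.4

9.4 dB


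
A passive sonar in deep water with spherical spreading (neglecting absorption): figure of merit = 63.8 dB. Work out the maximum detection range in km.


At max range FOM = TL, so 20*log10(R) = 63.8
R = 10^(63.8/20) = 1548.82 m = 1.55 km

1.55 km


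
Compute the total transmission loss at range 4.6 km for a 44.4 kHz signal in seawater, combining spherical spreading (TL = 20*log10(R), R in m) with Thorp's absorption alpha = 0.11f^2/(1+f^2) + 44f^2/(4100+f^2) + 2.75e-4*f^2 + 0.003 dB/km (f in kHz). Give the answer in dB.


141.99 dB


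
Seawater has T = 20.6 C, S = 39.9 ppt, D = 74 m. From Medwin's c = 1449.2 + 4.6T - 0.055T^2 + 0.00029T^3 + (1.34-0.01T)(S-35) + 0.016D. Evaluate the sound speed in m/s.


c = 1449.2 + 4.6*20.6 - 0.055*20.6^2 + 0.00029*20.6^3 + (1.34 - 0.01*20.6)*(39.9 - 35) + 0.016*74 = 1529.9

1529.9 m/s


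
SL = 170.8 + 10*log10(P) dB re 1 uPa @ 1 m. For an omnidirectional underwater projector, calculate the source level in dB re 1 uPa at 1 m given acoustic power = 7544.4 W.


209.58 dB


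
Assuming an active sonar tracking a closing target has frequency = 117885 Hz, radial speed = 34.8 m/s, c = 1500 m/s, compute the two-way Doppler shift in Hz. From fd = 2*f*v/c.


fd = 2*f*v/c = 2 * 117885 * 34.8 / 1500 = 5469.86

5469.86 Hz


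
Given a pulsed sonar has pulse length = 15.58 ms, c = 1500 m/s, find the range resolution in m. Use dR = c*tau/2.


dR = c*tau/2 = 1500 * 15.58e-3 / 2 = 11.685

11.685 m


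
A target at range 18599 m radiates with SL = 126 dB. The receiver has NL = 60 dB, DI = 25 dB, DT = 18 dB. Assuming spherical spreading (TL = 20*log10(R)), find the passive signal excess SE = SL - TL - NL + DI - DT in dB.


-12.39 dB


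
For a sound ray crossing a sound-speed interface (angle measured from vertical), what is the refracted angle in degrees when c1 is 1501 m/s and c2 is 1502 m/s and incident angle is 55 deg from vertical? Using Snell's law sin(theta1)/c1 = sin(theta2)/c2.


sin(theta2) = (c2/c1)*sin(theta1) = (1502/1501)*sin(55 deg) = 0.8197
theta2 = arcsin(0.8197) = 55.05

55.05 deg


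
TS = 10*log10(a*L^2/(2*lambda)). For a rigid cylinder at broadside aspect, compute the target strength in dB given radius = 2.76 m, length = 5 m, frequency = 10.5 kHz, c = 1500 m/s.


lambda = 1500/10500 = 0.14286 m
TS = 10*log10(2.76*5^2/(2*0.14286)) = 23.83

23.83 dB
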